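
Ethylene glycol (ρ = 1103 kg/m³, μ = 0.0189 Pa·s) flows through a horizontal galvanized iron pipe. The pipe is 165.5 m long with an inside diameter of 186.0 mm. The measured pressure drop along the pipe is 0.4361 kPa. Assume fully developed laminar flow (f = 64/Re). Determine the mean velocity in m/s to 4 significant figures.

For laminar flow, f = 64/Re with Re = ρVD/μ, so Darcy-Weisbach reduces to ΔP = 32μLV/D². Solving for V: V = ΔP·D²/(32μL) = 436.1·(0.186)²/(32·0.0189·165.5) = 0.1507 m/s.
Check: Re = ρVD/μ = 1103·0.1507·0.186/0.0189 = 1636 < 2300, so the laminar assumption holds.

V ≈ 0.1507 m/s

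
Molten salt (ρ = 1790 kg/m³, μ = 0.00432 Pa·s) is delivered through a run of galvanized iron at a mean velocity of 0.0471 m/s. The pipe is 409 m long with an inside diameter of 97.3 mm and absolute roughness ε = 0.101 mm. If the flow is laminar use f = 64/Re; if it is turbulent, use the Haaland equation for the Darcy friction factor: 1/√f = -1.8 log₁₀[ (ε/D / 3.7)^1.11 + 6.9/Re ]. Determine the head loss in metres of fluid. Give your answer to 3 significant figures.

h_f ≈ 0.0160 m

Reynolds number Re = ρVD/μ = 1790 · 0.0471 · 0.0973 / 0.00432 = 1899.
Re < 2300 → laminar flow, so f = 64/Re = 64/1899 = 0.0337 (the turbulent correlation is not needed).
Darcy-Weisbach: ΔP = f(L/D)(ρV²/2) = 0.0337·(409/0.0973)·(1790·0.0471²/2) = 0.0337·4203·1.985 = 281.3 Pa.
Head loss h_f = ΔP/(ρg) = 281.3/(1790·9.81) = 0.0160 m.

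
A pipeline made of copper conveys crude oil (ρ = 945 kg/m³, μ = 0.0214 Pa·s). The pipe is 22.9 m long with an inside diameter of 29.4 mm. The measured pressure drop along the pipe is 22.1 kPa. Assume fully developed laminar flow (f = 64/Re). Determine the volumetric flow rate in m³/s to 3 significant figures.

For laminar flow, f = 64/Re with Re = ρVD/μ, so Darcy-Weisbach reduces to ΔP = 32μLV/D². Solving for V: V = ΔP·D²/(32μL) = 2.21e+04·(0.0294)²/(32·0.0214·22.9) = 1.218 m/s.
Check: Re = ρVD/μ = 945·1.218·0.0294/0.0214 = 1581 < 2300, so the laminar assumption holds.
Q = V·A = 1.218·(π/4·0.0294²) = 0.0008269 m³/s = 8.27×10^-4 m³/s.

Q ≈ 8.27×10^-4 m³/s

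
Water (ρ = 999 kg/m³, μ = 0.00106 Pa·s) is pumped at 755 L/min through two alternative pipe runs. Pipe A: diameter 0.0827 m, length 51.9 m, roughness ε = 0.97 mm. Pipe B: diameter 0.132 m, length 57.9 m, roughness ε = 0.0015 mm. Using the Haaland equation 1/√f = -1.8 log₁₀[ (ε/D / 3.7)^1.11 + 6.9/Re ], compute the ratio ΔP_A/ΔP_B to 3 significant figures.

Pipe A: V = Q/A = 0.01258/0.005372 = 2.343 m/s; Re = 1.826e+05; ε/D = 0.0117; Haaland → f = 0.04039; ΔP_A = f(L/D)(ρV²/2) = 6.949e+04 Pa.
Pipe B: V = Q/A = 0.01258/0.01368 = 0.9195 m/s; Re = 1.144e+05; ε/D = 1.14e-05; Haaland → f = 0.01738; ΔP_B = f(L/D)(ρV²/2) = 3220 Pa.
ΔP_A/ΔP_B = 6.949e+04/3220 = 21.6.

ΔP_A/ΔP_B ≈ 21.6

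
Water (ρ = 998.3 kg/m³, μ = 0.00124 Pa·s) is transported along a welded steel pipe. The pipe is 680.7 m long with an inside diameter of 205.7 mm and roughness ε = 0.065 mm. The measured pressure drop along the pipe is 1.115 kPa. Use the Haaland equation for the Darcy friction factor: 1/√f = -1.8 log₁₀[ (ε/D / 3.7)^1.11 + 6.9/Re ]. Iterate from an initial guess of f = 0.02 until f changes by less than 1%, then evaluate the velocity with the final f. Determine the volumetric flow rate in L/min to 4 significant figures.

Q ≈ 331.1 L/min

Rearranging Darcy-Weisbach: V = √(2·ΔP·D/(f·L·ρ)). With ε/D = 6.5e-05/0.2057 = 0.000316, iterate starting from f = 0.02:
  f = 0.02 → V = √(2·1115·0.2057/(0.02·680.7·998.3)) = 0.1837 m/s; Re = ρVD/μ = 3.042e+04; f → 0.02395
  f = 0.02395 → V = 0.1679 m/s; Re = 2.78e+04; f → 0.02442
  f = 0.02442 → V = 0.1663 m/s; Re = 2.753e+04; f → 0.02447
Converged (Δf/f < 1%). With the final f = 0.02447: V = √(2·1115·0.2057/(0.02447·680.7·998.3)) = 0.1661 m/s.
Q = V·A = 0.1661·(π/4·0.2057²) = 0.005519 m³/s = 331.1 L/min.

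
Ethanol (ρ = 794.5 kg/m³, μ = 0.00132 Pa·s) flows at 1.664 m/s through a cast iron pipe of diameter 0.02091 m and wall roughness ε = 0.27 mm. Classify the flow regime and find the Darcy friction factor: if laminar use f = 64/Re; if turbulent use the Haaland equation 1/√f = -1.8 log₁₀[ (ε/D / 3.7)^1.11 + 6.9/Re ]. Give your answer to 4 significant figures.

f ≈ 0.04372

Re = ρVD/μ = 794.5·1.664·0.02091/0.00132 = 2.094e+04.
Re > 4000 → turbulent. ε/D = 0.00027/0.02091 = 0.0129; Haaland: 1/√f = -1.8 log₁₀[0.00187 + 0.000329] = 4.783, so f = 0.04372.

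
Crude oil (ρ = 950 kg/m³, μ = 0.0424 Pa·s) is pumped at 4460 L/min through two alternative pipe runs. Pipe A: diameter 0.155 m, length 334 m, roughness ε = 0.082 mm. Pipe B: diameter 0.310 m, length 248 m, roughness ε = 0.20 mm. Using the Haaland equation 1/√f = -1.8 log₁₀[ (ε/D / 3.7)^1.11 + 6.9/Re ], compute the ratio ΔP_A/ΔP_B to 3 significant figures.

Pipe A: V = Q/A = 0.07433/0.01887 = 3.939 m/s; Re = 1.368e+04; ε/D = 0.000529; Haaland → f = 0.02916; ΔP_A = f(L/D)(ρV²/2) = 4.633e+05 Pa.
Pipe B: V = Q/A = 0.07433/0.07548 = 0.9849 m/s; Re = 6841; ε/D = 0.000645; Haaland → f = 0.03503; ΔP_B = f(L/D)(ρV²/2) = 1.291e+04 Pa.
ΔP_A/ΔP_B = 4.633e+05/1.291e+04 = 35.9.

ΔP_A/ΔP_B ≈ 35.9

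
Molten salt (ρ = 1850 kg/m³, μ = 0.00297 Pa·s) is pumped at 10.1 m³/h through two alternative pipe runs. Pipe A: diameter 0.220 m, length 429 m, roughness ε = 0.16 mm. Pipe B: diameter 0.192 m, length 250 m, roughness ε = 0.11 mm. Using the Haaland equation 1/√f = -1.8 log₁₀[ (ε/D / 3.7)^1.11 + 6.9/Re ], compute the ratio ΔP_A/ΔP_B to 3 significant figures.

Pipe A: V = Q/A = 0.002806/0.03801 = 0.0738 m/s; Re = 1.011e+04; ε/D = 0.000727; Haaland → f = 0.03171; ΔP_A = f(L/D)(ρV²/2) = 311.6 Pa.
Pipe B: V = Q/A = 0.002806/0.02895 = 0.0969 m/s; Re = 1.159e+04; ε/D = 0.000573; Haaland → f = 0.03044; ΔP_B = f(L/D)(ρV²/2) = 344.3 Pa.
ΔP_A/ΔP_B = 311.6/344.3 = 0.905.

ΔP_A/ΔP_B ≈ 0.905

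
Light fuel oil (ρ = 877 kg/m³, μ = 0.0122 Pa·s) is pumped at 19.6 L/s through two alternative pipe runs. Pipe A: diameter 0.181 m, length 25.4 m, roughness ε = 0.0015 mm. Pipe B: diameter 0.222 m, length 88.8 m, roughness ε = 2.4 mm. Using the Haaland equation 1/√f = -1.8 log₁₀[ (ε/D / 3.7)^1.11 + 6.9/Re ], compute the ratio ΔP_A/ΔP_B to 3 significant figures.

ΔP_A/ΔP_B ≈ 0.547

Pipe A: V = Q/A = 0.0196/0.02573 = 0.7617 m/s; Re = 9911; ε/D = 8.29e-06; Haaland → f = 0.03097; ΔP_A = f(L/D)(ρV²/2) = 1106 Pa.
Pipe B: V = Q/A = 0.0196/0.03871 = 0.5064 m/s; Re = 8081; ε/D = 0.0108; Haaland → f = 0.04492; ΔP_B = f(L/D)(ρV²/2) = 2020 Pa.
ΔP_A/ΔP_B = 1106/2020 = 0.547.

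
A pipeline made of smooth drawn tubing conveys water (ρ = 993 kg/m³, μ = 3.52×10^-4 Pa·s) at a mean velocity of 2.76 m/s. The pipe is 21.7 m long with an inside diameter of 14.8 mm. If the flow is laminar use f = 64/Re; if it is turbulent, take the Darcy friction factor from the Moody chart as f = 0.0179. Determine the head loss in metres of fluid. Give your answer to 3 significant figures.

h_f ≈ 10.2 m

Reynolds number Re = ρVD/μ = 993 · 2.76 · 0.0148 / 0.000352 = 1.152e+05.
Re > 4000 → turbulent; use the Moody-chart value f = 0.0179.
Darcy-Weisbach: ΔP = f(L/D)(ρV²/2) = 0.0179·(21.7/0.0148)·(993·2.76²/2) = 0.0179·1466·3782 = 9.926e+04 Pa.
Head loss h_f = ΔP/(ρg) = 9.926e+04/(993·9.81) = 10.2 m.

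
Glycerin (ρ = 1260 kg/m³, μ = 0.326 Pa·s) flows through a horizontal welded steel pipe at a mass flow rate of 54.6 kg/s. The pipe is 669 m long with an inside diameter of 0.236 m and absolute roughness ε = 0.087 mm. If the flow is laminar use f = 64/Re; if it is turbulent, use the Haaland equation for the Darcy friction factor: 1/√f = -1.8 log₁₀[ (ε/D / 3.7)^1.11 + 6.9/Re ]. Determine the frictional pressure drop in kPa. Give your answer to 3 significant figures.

ΔP ≈ 124 kPa

A = πD²/4 = π(0.236)²/4 = 0.04374 m²; mean velocity V = ṁ/(ρA) = 54.6/(1260 · 0.04374) = 0.9906 m/s.
Reynolds number Re = ρVD/μ = 1260 · 0.9906 · 0.236 / 0.326 = 903.6.
Re < 2300 → laminar flow, so f = 64/Re = 64/903.6 = 0.07083 (the turbulent correlation is not needed).
Darcy-Weisbach: ΔP = f(L/D)(ρV²/2) = 0.07083·(669/0.236)·(1260·0.9906²/2) = 0.07083·2835·618.2 = 1.241e+05 Pa.
ΔP = 1.241e+05 Pa = 124 kPa.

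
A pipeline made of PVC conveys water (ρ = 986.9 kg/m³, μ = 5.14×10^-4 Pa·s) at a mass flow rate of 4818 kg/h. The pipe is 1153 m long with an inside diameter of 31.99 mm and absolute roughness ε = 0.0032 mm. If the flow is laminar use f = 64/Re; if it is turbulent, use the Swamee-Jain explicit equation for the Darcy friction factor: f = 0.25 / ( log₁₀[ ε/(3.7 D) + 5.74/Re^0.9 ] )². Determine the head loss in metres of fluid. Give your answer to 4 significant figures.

h_f ≈ 95.87 m

ṁ = 4818 kg/h = 4818/3600 = 1.338 kg/s.
A = πD²/4 = π(0.03199)²/4 = 0.0008037 m²; mean velocity V = ṁ/(ρA) = 1.338/(986.9 · 0.0008037) = 1.687 m/s.
Reynolds number Re = ρVD/μ = 986.9 · 1.687 · 0.03199 / 0.000514 = 1.036e+05.
Re > 4000 → turbulent. Relative roughness ε/D = 3.2e-06/0.03199 = 0.0001. Swamee-Jain: f = 0.25/(log₁₀[0.0001/3.7 + 5.74/1.036e+05^0.9])² = 0.25/(log₁₀[2.7e-05 + 0.000176])² = 0.25/(-3.693)² = 0.01833.
Darcy-Weisbach: ΔP = f(L/D)(ρV²/2) = 0.01833·(1153/0.03199)·(986.9·1.687²/2) = 0.01833·3.604e+04·1405 = 9.281e+05 Pa.
Head loss h_f = ΔP/(ρg) = 9.281e+05/(986.9·9.81) = 95.87 m.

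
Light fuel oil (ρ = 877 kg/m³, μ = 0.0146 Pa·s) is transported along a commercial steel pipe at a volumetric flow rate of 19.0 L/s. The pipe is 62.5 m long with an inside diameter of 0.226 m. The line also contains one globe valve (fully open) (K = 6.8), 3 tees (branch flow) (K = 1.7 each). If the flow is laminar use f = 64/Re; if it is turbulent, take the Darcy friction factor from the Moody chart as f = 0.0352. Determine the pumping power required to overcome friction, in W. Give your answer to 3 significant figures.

P ≈ 40.4 W

Q = 19.0 L/s = 19.0/1000 = 0.019 m³/s.
Cross-sectional area A = πD²/4 = π(0.226)²/4 = 0.04011 m²; mean velocity V = Q/A = 0.019/0.04011 = 0.4736 m/s.
Reynolds number Re = ρVD/μ = 877 · 0.4736 · 0.226 / 0.0146 = 6430.
Re > 4000 → turbulent; use the Moody-chart value f = 0.0352.
Total minor-loss coefficient ΣK = 1·6.8 + 3·1.7 = 11.9.
ΔP = [f·L/D + ΣK]·(ρV²/2) = [0.0352·62.5/0.226 + 11.9]·(877·0.4736²/2) = [9.735 + 11.9]·98.37 = 2128 Pa.
Pumping power P = QΔP = 0.019·2128 = 40.44 W = 40.4 W.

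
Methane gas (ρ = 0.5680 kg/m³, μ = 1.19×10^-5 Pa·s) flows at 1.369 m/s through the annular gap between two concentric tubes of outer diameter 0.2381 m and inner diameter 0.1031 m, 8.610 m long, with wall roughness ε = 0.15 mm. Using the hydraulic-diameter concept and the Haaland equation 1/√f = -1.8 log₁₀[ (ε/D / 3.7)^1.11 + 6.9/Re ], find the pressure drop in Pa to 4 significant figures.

Hydraulic diameter D_h = 4A/P = D_o - D_i = 0.2381 - 0.1031 = 0.135 m.
Re = ρVD_h/μ = 0.568·1.369·0.135/1.19e-05 = 8821.
ε/D_h = 0.00015/0.135 = 0.00111; Haaland gives 1/√f = -1.8 log₁₀[0.000123+0.000782] = 5.478, so f = 0.03333.
ΔP = f(L/D_h)(ρV²/2) = 0.03333·8.61/0.135·0.5323 = 1.131 Pa.

ΔP ≈ 1.131 Pa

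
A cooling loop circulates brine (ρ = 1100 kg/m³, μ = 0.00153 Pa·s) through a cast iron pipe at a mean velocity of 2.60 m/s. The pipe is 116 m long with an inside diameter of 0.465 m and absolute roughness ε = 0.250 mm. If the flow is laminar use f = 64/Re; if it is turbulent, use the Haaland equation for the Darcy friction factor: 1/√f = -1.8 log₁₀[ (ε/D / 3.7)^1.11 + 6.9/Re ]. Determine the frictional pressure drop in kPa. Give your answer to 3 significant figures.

Reynolds number Re = ρVD/μ = 1100 · 2.6 · 0.465 / 0.00153 = 8.692e+05.
Re > 4000 → turbulent. Relative roughness ε/D = 0.00025/0.465 = 0.000538. Haaland: 1/√f = -1.8 log₁₀[(0.000538/3.7)^1.11 + 6.9/8.692e+05] = -1.8 log₁₀[5.5e-05 + 7.94e-06] = 7.562, so f = 0.01749.
Darcy-Weisbach: ΔP = f(L/D)(ρV²/2) = 0.01749·(116/0.465)·(1100·2.6²/2) = 0.01749·249.5·3718 = 1.622e+04 Pa.
ΔP = 1.622e+04 Pa = 16.2 kPa.

ΔP ≈ 16.2 kPa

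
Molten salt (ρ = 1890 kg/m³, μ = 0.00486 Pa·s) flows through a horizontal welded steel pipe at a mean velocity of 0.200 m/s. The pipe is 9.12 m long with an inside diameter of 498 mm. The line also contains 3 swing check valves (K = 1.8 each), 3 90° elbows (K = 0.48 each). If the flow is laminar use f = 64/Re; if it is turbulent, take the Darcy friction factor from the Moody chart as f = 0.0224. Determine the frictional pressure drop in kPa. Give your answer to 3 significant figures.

Reynolds number Re = ρVD/μ = 1890 · 0.2 · 0.498 / 0.00486 = 3.873e+04.
Re > 4000 → turbulent; use the Moody-chart value f = 0.0224.
Total minor-loss coefficient ΣK = 3·1.8 + 3·0.48 = 6.84.
ΔP = [f·L/D + ΣK]·(ρV²/2) = [0.0224·9.12/0.498 + 6.84]·(1890·0.2²/2) = [0.4102 + 6.84]·37.8 = 274.1 Pa.
ΔP = 274.1 Pa = 0.274 kPa.

ΔP ≈ 0.274 kPa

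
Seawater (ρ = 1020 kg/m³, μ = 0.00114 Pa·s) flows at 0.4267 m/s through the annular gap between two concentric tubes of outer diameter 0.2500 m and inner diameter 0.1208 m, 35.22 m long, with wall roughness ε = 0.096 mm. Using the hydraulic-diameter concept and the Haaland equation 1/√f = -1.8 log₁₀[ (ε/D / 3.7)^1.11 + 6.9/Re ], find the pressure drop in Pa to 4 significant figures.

Hydraulic diameter D_h = 4A/P = D_o - D_i = 0.25 - 0.1208 = 0.1292 m.
Re = ρVD_h/μ = 1020·0.4267·0.1292/0.00114 = 4.933e+04.
ε/D_h = 9.6e-05/0.1292 = 0.000743; Haaland gives 1/√f = -1.8 log₁₀[7.87e-05+0.00014] = 6.589, so f = 0.02304.
ΔP = f(L/D_h)(ρV²/2) = 0.02304·35.22/0.1292·92.86 = 583.1 Pa.

ΔP ≈ 583.1 Pa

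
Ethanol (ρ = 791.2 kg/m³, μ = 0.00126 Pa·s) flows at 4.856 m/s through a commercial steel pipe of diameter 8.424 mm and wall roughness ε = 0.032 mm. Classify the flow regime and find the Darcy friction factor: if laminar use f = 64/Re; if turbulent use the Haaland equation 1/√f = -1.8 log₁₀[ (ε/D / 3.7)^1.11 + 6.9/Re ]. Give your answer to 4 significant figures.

f ≈ 0.03161

Re = ρVD/μ = 791.2·4.856·0.008424/0.00126 = 2.569e+04.
Re > 4000 → turbulent. ε/D = 3.2e-05/0.008424 = 0.0038; Haaland: 1/√f = -1.8 log₁₀[0.000482 + 0.000269] = 5.625, so f = 0.03161.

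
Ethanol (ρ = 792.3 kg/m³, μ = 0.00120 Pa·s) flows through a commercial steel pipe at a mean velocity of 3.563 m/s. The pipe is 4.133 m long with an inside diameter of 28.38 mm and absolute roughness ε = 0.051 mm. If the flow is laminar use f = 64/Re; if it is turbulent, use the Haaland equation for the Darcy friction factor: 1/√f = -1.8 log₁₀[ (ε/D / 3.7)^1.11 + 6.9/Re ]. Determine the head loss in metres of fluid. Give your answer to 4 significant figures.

Reynolds number Re = ρVD/μ = 792.3 · 3.563 · 0.02838 / 0.0012 = 6.676e+04.
Re > 4000 → turbulent. Relative roughness ε/D = 5.1e-05/0.02838 = 0.0018. Haaland: 1/√f = -1.8 log₁₀[(0.0018/3.7)^1.11 + 6.9/6.676e+04] = -1.8 log₁₀[0.00021 + 0.000103] = 6.308, so f = 0.02513.
Darcy-Weisbach: ΔP = f(L/D)(ρV²/2) = 0.02513·(4.133/0.02838)·(792.3·3.563²/2) = 0.02513·145.6·5029 = 1.841e+04 Pa.
Head loss h_f = ΔP/(ρg) = 1.841e+04/(792.3·9.81) = 2.368 m.

h_f ≈ 2.368 m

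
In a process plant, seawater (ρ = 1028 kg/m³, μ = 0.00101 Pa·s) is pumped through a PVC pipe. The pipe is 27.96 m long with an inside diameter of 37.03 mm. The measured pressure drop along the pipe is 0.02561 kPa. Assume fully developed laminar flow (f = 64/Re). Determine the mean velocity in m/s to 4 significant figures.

V ≈ 0.03886 m/s

For laminar flow, f = 64/Re with Re = ρVD/μ, so Darcy-Weisbach reduces to ΔP = 32μLV/D². Solving for V: V = ΔP·D²/(32μL) = 25.61·(0.03703)²/(32·0.00101·27.96) = 0.03886 m/s.
Check: Re = ρVD/μ = 1028·0.03886·0.03703/0.00101 = 1465 < 2300, so the laminar assumption holds.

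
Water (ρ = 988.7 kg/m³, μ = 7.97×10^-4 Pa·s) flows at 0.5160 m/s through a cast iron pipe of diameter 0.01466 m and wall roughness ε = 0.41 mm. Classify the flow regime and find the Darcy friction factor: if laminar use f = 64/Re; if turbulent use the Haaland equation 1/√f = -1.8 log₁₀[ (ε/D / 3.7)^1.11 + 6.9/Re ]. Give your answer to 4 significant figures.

f ≈ 0.05896

Re = ρVD/μ = 988.7·0.516·0.01466/0.000797 = 9384.
Re > 4000 → turbulent. ε/D = 0.00041/0.01466 = 0.028; Haaland: 1/√f = -1.8 log₁₀[0.00442 + 0.000735] = 4.118, so f = 0.05896.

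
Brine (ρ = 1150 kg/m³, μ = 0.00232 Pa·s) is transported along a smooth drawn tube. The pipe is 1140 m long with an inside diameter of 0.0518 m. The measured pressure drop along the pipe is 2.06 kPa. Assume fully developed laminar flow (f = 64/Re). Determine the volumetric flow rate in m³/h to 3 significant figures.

For laminar flow, f = 64/Re with Re = ρVD/μ, so Darcy-Weisbach reduces to ΔP = 32μLV/D². Solving for V: V = ΔP·D²/(32μL) = 2060·(0.0518)²/(32·0.00232·1140) = 0.06531 m/s.
Check: Re = ρVD/μ = 1150·0.06531·0.0518/0.00232 = 1677 < 2300, so the laminar assumption holds.
Q = V·A = 0.06531·(π/4·0.0518²) = 0.0001376 m³/s = 0.495 m³/h.

Q ≈ 0.495 m³/h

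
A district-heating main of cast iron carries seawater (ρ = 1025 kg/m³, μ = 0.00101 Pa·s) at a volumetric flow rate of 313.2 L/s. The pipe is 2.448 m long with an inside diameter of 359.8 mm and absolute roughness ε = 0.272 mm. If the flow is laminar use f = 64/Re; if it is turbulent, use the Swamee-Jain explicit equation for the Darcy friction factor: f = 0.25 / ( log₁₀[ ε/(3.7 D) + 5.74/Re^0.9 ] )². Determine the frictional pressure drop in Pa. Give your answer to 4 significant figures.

ΔP ≈ 621.6 Pa

Q = 313.2 L/s = 313.2/1000 = 0.3132 m³/s.
Cross-sectional area A = πD²/4 = π(0.3598)²/4 = 0.1017 m²; mean velocity V = Q/A = 0.3132/0.1017 = 3.08 m/s.
Reynolds number Re = ρVD/μ = 1025 · 3.08 · 0.3598 / 0.00101 = 1.125e+06.
Re > 4000 → turbulent. Relative roughness ε/D = 0.000272/0.3598 = 0.000756. Swamee-Jain: f = 0.25/(log₁₀[0.000756/3.7 + 5.74/1.125e+06^0.9])² = 0.25/(log₁₀[0.000204 + 2.06e-05])² = 0.25/(-3.648)² = 0.01879.
Darcy-Weisbach: ΔP = f(L/D)(ρV²/2) = 0.01879·(2.448/0.3598)·(1025·3.08²/2) = 0.01879·6.804·4863 = 621.6 Pa.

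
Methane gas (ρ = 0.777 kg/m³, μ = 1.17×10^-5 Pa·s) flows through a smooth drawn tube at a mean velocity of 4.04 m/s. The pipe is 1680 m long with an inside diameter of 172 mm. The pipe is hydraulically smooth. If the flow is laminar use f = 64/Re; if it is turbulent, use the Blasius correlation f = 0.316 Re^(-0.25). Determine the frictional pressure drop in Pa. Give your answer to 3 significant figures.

ΔP ≈ 1340 Pa

Reynolds number Re = ρVD/μ = 0.777 · 4.04 · 0.172 / 1.17e-05 = 4.615e+04.
Re > 4000 → turbulent. Smooth-pipe (Blasius): f = 0.316 Re^(-0.25) = 0.316/(4.615e+04)^0.25 = 0.02156.
Darcy-Weisbach: ΔP = f(L/D)(ρV²/2) = 0.02156·(1680/0.172)·(0.777·4.04²/2) = 0.02156·9767·6.341 = 1335 Pa.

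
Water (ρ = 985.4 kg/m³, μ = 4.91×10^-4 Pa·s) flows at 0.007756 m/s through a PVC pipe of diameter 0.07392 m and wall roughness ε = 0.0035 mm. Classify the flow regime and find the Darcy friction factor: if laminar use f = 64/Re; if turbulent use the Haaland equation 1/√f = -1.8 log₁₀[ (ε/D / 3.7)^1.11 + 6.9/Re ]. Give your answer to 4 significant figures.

Re = ρVD/μ = 985.4·0.007756·0.07392/0.000491 = 1151.
Re < 2300 → laminar, so f = 64/Re = 0.05562 (roughness is irrelevant in laminar flow).

f ≈ 0.05562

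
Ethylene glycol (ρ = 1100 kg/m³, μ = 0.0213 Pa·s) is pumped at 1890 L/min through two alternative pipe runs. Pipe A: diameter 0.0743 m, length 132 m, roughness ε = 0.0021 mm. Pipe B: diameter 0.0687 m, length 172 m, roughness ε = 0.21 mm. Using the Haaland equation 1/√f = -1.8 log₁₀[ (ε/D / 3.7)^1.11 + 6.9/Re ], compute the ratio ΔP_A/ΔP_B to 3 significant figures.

Pipe A: V = Q/A = 0.0315/0.004336 = 7.265 m/s; Re = 2.788e+04; ε/D = 2.83e-05; Haaland → f = 0.02378; ΔP_A = f(L/D)(ρV²/2) = 1.226e+06 Pa.
Pipe B: V = Q/A = 0.0315/0.003707 = 8.498 m/s; Re = 3.015e+04; ε/D = 0.00306; Haaland → f = 0.02983; ΔP_B = f(L/D)(ρV²/2) = 2.966e+06 Pa.
ΔP_A/ΔP_B = 1.226e+06/2.966e+06 = 0.413.

ΔP_A/ΔP_B ≈ 0.413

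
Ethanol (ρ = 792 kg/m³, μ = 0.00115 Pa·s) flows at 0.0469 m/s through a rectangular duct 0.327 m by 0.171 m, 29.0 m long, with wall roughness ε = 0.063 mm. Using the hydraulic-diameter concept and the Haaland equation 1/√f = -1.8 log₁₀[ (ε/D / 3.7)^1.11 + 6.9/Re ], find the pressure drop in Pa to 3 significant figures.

Hydraulic diameter D_h = 4A/P = 4·(0.327·0.171)/(2·(0.327+0.171)) = 0.2237/0.996 = 0.2246 m.
Re = ρVD_h/μ = 792·0.0469·0.2246/0.00115 = 7253.
ε/D_h = 6.3e-05/0.2246 = 0.000281; Haaland gives 1/√f = -1.8 log₁₀[2.67e-05+0.000951] = 5.417, so f = 0.03407.
ΔP = f(L/D_h)(ρV²/2) = 0.03407·29/0.2246·0.871 = 3.833 Pa.

ΔP ≈ 3.83 Pa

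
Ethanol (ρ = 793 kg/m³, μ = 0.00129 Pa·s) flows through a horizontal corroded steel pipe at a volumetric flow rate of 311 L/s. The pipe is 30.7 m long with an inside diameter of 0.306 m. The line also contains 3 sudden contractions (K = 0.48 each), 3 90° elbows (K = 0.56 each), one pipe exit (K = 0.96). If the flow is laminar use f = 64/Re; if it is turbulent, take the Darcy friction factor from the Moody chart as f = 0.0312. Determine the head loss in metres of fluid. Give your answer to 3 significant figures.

Q = 311 L/s = 311/1000 = 0.311 m³/s.
Cross-sectional area A = πD²/4 = π(0.306)²/4 = 0.07354 m²; mean velocity V = Q/A = 0.311/0.07354 = 4.229 m/s.
Reynolds number Re = ρVD/μ = 793 · 4.229 · 0.306 / 0.00129 = 7.955e+05.
Re > 4000 → turbulent; use the Moody-chart value f = 0.0312.
Total minor-loss coefficient ΣK = 3·0.48 + 3·0.56 + 1·0.96 = 4.08.
ΔP = [f·L/D + ΣK]·(ρV²/2) = [0.0312·30.7/0.306 + 4.08]·(793·4.229²/2) = [3.13 + 4.08]·7091 = 5.113e+04 Pa.
Head loss h_f = ΔP/(ρg) = 5.113e+04/(793·9.81) = 6.57 m.

h_f ≈ 6.57 m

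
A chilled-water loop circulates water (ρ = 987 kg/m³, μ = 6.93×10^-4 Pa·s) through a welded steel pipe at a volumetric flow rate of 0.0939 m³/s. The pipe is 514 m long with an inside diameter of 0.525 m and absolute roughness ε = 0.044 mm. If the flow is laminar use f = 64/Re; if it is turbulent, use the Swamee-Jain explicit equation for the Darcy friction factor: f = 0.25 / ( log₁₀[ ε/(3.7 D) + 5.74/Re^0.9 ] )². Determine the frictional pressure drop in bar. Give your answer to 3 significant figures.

ΔP ≈ 0.0137 bar

Cross-sectional area A = πD²/4 = π(0.525)²/4 = 0.2165 m²; mean velocity V = Q/A = 0.0939/0.2165 = 0.4338 m/s.
Reynolds number Re = ρVD/μ = 987 · 0.4338 · 0.525 / 0.000693 = 3.243e+05.
Re > 4000 → turbulent. Relative roughness ε/D = 4.4e-05/0.525 = 8.38e-05. Swamee-Jain: f = 0.25/(log₁₀[8.38e-05/3.7 + 5.74/3.243e+05^0.9])² = 0.25/(log₁₀[2.27e-05 + 6.3e-05])² = 0.25/(-4.068)² = 0.01511.
Darcy-Weisbach: ΔP = f(L/D)(ρV²/2) = 0.01511·(514/0.525)·(987·0.4338²/2) = 0.01511·979·92.85 = 1374 Pa.
ΔP = 1374 Pa = 0.0137 bar.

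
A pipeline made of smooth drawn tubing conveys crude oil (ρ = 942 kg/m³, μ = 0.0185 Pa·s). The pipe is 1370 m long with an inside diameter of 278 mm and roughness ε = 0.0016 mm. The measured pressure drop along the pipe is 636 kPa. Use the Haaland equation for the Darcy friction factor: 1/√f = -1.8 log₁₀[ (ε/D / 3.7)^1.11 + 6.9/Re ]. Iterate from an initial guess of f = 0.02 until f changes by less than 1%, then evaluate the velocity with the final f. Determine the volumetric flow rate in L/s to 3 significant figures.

Q ≈ 222 L/s

Rearranging Darcy-Weisbach: V = √(2·ΔP·D/(f·L·ρ)). With ε/D = 1.6e-06/0.278 = 5.76e-06, iterate starting from f = 0.02:
  f = 0.02 → V = √(2·6.36e+05·0.278/(0.02·1370·942)) = 3.701 m/s; Re = ρVD/μ = 5.239e+04; f → 0.02051
  f = 0.02051 → V = 3.655 m/s; Re = 5.174e+04; f → 0.02057
Converged (Δf/f < 1%). With the final f = 0.02057: V = √(2·6.36e+05·0.278/(0.02057·1370·942)) = 3.65 m/s.
Q = V·A = 3.65·(π/4·0.278²) = 0.2215 m³/s = 222 L/s.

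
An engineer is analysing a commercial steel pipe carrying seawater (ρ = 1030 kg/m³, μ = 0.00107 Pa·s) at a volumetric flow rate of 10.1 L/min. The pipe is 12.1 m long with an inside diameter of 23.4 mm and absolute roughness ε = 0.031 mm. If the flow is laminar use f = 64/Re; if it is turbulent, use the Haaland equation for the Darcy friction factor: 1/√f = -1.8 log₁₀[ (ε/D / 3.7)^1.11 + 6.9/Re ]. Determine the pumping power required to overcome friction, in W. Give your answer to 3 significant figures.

Q = 10.1 L/min = 10.1/60000 = 0.0001683 m³/s.
Cross-sectional area A = πD²/4 = π(0.0234)²/4 = 0.0004301 m²; mean velocity V = Q/A = 0.0001683/0.0004301 = 0.3914 m/s.
Reynolds number Re = ρVD/μ = 1030 · 0.3914 · 0.0234 / 0.00107 = 8817.
Re > 4000 → turbulent. Relative roughness ε/D = 3.1e-05/0.0234 = 0.00132. Haaland: 1/√f = -1.8 log₁₀[(0.00132/3.7)^1.11 + 6.9/8817] = -1.8 log₁₀[0.00015 + 0.000783] = 5.455, so f = 0.03361.
Darcy-Weisbach: ΔP = f(L/D)(ρV²/2) = 0.03361·(12.1/0.0234)·(1030·0.3914²/2) = 0.03361·517.1·78.9 = 1371 Pa.
Pumping power P = QΔP = 0.0001683·1371 = 0.2308 W = 0.231 W.

P ≈ 0.231 W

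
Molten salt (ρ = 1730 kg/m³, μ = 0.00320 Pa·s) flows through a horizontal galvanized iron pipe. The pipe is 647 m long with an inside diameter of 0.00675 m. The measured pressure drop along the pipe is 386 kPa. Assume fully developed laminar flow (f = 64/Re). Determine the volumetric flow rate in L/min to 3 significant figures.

Q ≈ 0.570 L/min

For laminar flow, f = 64/Re with Re = ρVD/μ, so Darcy-Weisbach reduces to ΔP = 32μLV/D². Solving for V: V = ΔP·D²/(32μL) = 3.86e+05·(0.00675)²/(32·0.0032·647) = 0.2655 m/s.
Check: Re = ρVD/μ = 1730·0.2655·0.00675/0.0032 = 968.7 < 2300, so the laminar assumption holds.
Q = V·A = 0.2655·(π/4·0.00675²) = 9.499e-06 m³/s = 0.570 L/min.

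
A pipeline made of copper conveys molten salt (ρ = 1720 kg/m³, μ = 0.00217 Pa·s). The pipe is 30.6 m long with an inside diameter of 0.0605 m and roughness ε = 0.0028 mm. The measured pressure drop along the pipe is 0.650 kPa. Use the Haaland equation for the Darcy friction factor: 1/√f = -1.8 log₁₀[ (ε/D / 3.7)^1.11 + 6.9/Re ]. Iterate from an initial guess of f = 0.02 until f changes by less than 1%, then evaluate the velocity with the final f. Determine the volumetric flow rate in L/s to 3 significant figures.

Rearranging Darcy-Weisbach: V = √(2·ΔP·D/(f·L·ρ)). With ε/D = 2.8e-06/0.0605 = 4.63e-05, iterate starting from f = 0.02:
  f = 0.02 → V = √(2·650·0.0605/(0.02·30.6·1720)) = 0.2733 m/s; Re = ρVD/μ = 1.311e+04; f → 0.02876
  f = 0.02876 → V = 0.2279 m/s; Re = 1.093e+04; f → 0.03019
  f = 0.03019 → V = 0.2225 m/s; Re = 1.067e+04; f → 0.03039
Converged (Δf/f < 1%). With the final f = 0.03039: V = √(2·650·0.0605/(0.03039·30.6·1720)) = 0.2217 m/s.
Q = V·A = 0.2217·(π/4·0.0605²) = 0.0006375 m³/s = 0.637 L/s.

Q ≈ 0.637 L/s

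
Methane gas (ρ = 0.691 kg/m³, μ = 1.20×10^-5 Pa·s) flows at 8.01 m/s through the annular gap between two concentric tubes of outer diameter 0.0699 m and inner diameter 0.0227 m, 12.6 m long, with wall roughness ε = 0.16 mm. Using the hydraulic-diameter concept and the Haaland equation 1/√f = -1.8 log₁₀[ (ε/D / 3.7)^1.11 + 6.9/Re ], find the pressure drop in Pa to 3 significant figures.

Hydraulic diameter D_h = 4A/P = D_o - D_i = 0.0699 - 0.0227 = 0.0472 m.
Re = ρVD_h/μ = 0.691·8.01·0.0472/1.2e-05 = 2.177e+04.
ε/D_h = 0.00016/0.0472 = 0.00339; Haaland gives 1/√f = -1.8 log₁₀[0.000424+0.000317] = 5.634, so f = 0.0315.
ΔP = f(L/D_h)(ρV²/2) = 0.0315·12.6/0.0472·22.17 = 186.4 Pa.

ΔP ≈ 186 Pa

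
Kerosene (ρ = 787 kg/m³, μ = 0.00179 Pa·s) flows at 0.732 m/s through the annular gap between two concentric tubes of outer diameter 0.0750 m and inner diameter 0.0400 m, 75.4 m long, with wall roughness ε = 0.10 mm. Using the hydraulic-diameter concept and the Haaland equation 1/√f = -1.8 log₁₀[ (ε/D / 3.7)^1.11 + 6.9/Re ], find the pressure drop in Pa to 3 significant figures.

Hydraulic diameter D_h = 4A/P = D_o - D_i = 0.075 - 0.04 = 0.035 m.
Re = ρVD_h/μ = 787·0.732·0.035/0.00179 = 1.126e+04.
ε/D_h = 0.0001/0.035 = 0.00286; Haaland gives 1/√f = -1.8 log₁₀[0.000351+0.000613] = 5.429, so f = 0.03393.
ΔP = f(L/D_h)(ρV²/2) = 0.03393·75.4/0.035·210.8 = 1.541e+04 Pa.

ΔP ≈ 15400 Pa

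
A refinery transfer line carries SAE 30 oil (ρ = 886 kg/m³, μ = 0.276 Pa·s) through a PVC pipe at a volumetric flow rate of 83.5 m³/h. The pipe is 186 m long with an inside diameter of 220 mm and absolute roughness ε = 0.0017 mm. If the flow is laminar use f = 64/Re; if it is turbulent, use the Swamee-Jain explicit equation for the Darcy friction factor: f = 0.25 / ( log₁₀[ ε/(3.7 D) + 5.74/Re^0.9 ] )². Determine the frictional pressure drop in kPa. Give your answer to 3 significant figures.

Q = 83.5 m³/h = 83.5/3600 = 0.02319 m³/s.
Cross-sectional area A = πD²/4 = π(0.22)²/4 = 0.03801 m²; mean velocity V = Q/A = 0.02319/0.03801 = 0.6102 m/s.
Reynolds number Re = ρVD/μ = 886 · 0.6102 · 0.22 / 0.276 = 430.9.
Re < 2300 → laminar flow, so f = 64/Re = 64/430.9 = 0.1485 (the turbulent correlation is not needed).
Darcy-Weisbach: ΔP = f(L/D)(ρV²/2) = 0.1485·(186/0.22)·(886·0.6102²/2) = 0.1485·845.5·164.9 = 2.071e+04 Pa.
ΔP = 2.071e+04 Pa = 20.7 kPa.

ΔP ≈ 20.7 kPa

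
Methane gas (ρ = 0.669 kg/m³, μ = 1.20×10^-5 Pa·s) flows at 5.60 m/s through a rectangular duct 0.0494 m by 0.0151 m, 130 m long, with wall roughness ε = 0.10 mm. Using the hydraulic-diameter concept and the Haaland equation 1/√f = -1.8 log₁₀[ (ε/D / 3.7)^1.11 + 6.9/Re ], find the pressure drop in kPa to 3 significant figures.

ΔP ≈ 2.29 kPa

Hydraulic diameter D_h = 4A/P = 4·(0.0494·0.0151)/(2·(0.0494+0.0151)) = 0.002984/0.129 = 0.02313 m.
Re = ρVD_h/μ = 0.669·5.6·0.02313/1.2e-05 = 7221.
ε/D_h = 0.0001/0.02313 = 0.00432; Haaland gives 1/√f = -1.8 log₁₀[0.000556+0.000956] = 5.077, so f = 0.03879.
ΔP = f(L/D_h)(ρV²/2) = 0.03879·130/0.02313·10.49 = 2287 Pa.
ΔP = 2.29 kPa.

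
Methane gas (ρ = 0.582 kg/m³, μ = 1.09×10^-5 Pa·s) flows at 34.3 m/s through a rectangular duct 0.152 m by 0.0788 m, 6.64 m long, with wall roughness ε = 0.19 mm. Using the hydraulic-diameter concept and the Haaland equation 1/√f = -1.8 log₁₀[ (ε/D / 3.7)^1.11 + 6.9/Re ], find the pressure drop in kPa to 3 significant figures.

Hydraulic diameter D_h = 4A/P = 4·(0.152·0.0788)/(2·(0.152+0.0788)) = 0.04791/0.4616 = 0.1038 m.
Re = ρVD_h/μ = 0.582·34.3·0.1038/1.09e-05 = 1.901e+05.
ε/D_h = 0.00019/0.1038 = 0.00183; Haaland gives 1/√f = -1.8 log₁₀[0.000214+3.63e-05] = 6.482, so f = 0.0238.
ΔP = f(L/D_h)(ρV²/2) = 0.0238·6.64/0.1038·342.4 = 521.2 Pa.
ΔP = 0.521 kPa.

ΔP ≈ 0.521 kPa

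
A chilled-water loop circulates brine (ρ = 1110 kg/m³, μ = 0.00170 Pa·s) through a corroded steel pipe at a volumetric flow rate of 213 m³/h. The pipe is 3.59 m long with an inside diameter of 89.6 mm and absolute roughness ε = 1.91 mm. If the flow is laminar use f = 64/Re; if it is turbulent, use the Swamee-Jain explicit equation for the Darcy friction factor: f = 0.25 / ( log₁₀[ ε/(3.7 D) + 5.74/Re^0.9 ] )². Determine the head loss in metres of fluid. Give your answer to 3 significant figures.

h_f ≈ 8.99 m

Q = 213 m³/h = 213/3600 = 0.05917 m³/s.
Cross-sectional area A = πD²/4 = π(0.0896)²/4 = 0.006305 m²; mean velocity V = Q/A = 0.05917/0.006305 = 9.384 m/s.
Reynolds number Re = ρVD/μ = 1110 · 9.384 · 0.0896 / 0.0017 = 5.49e+05.
Re > 4000 → turbulent. Relative roughness ε/D = 0.00191/0.0896 = 0.0213. Swamee-Jain: f = 0.25/(log₁₀[0.0213/3.7 + 5.74/5.49e+05^0.9])² = 0.25/(log₁₀[0.00576 + 3.92e-05])² = 0.25/(-2.237)² = 0.04998.
Darcy-Weisbach: ΔP = f(L/D)(ρV²/2) = 0.04998·(3.59/0.0896)·(1110·9.384²/2) = 0.04998·40.07·4.887e+04 = 9.786e+04 Pa.
Head loss h_f = ΔP/(ρg) = 9.786e+04/(1110·9.81) = 8.99 m.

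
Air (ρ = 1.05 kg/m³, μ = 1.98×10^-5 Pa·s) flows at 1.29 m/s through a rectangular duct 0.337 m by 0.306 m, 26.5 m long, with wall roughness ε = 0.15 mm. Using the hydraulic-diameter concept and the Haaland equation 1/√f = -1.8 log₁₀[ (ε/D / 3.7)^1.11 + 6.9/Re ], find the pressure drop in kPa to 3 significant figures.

ΔP ≈ 0.00188 kPa

Hydraulic diameter D_h = 4A/P = 4·(0.337·0.306)/(2·(0.337+0.306)) = 0.4125/1.286 = 0.3208 m.
Re = ρVD_h/μ = 1.05·1.29·0.3208/1.98e-05 = 2.194e+04.
ε/D_h = 0.00015/0.3208 = 0.000468; Haaland gives 1/√f = -1.8 log₁₀[4.71e-05+0.000314] = 6.195, so f = 0.02605.
ΔP = f(L/D_h)(ρV²/2) = 0.02605·26.5/0.3208·0.8737 = 1.881 Pa.
ΔP = 0.00188 kPa.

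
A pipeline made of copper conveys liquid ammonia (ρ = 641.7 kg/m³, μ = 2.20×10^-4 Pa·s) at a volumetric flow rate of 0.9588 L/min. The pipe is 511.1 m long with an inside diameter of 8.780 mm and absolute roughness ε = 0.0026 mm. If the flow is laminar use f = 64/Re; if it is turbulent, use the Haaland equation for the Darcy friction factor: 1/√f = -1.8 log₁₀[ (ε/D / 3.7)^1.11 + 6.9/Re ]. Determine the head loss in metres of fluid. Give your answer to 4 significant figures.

Q = 0.9588 L/min = 0.9588/60000 = 1.598e-05 m³/s.
Cross-sectional area A = πD²/4 = π(0.00878)²/4 = 6.055e-05 m²; mean velocity V = Q/A = 1.598e-05/6.055e-05 = 0.2639 m/s.
Reynolds number Re = ρVD/μ = 641.7 · 0.2639 · 0.00878 / 0.00022 = 6759.
Re > 4000 → turbulent. Relative roughness ε/D = 2.6e-06/0.00878 = 0.000296. Haaland: 1/√f = -1.8 log₁₀[(0.000296/3.7)^1.11 + 6.9/6759] = -1.8 log₁₀[2.84e-05 + 0.00102] = 5.362, so f = 0.03478.
Darcy-Weisbach: ΔP = f(L/D)(ρV²/2) = 0.03478·(511.1/0.00878)·(641.7·0.2639²/2) = 0.03478·5.821e+04·22.35 = 4.525e+04 Pa.
Head loss h_f = ΔP/(ρg) = 4.525e+04/(641.7·9.81) = 7.187 m.

h_f ≈ 7.187 m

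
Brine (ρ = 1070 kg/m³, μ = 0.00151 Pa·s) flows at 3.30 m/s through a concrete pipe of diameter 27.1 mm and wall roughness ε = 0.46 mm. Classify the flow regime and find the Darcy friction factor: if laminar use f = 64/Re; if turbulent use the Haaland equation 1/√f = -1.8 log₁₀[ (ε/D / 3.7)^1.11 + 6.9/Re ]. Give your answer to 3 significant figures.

f ≈ 0.0465

Re = ρVD/μ = 1070·3.3·0.0271/0.00151 = 6.337e+04.
Re > 4000 → turbulent. ε/D = 0.00046/0.0271 = 0.017; Haaland: 1/√f = -1.8 log₁₀[0.00254 + 0.000109] = 4.639, so f = 0.04646.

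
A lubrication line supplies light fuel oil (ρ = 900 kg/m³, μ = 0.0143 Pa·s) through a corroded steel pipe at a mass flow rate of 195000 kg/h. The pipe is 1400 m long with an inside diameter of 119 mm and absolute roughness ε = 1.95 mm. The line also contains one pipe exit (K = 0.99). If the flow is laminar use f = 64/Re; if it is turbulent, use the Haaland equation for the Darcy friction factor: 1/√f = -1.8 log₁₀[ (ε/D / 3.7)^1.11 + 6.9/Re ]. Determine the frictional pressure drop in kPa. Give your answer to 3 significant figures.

ΔP ≈ 7180 kPa

ṁ = 195000 kg/h = 195000/3600 = 54.17 kg/s.
A = πD²/4 = π(0.119)²/4 = 0.01112 m²; mean velocity V = ṁ/(ρA) = 54.17/(900 · 0.01112) = 5.411 m/s.
Reynolds number Re = ρVD/μ = 900 · 5.411 · 0.119 / 0.0143 = 4.053e+04.
Re > 4000 → turbulent. Relative roughness ε/D = 0.00195/0.119 = 0.0164. Haaland: 1/√f = -1.8 log₁₀[(0.0164/3.7)^1.11 + 6.9/4.053e+04] = -1.8 log₁₀[0.00244 + 0.00017] = 4.65, so f = 0.04625.
Total minor-loss coefficient ΣK = 1·0.99 = 0.99.
ΔP = [f·L/D + ΣK]·(ρV²/2) = [0.04625·1400/0.119 + 0.99]·(900·5.411²/2) = [544.1 + 0.99]·1.318e+04 = 7.183e+06 Pa.
ΔP = 7.183e+06 Pa = 7180 kPa.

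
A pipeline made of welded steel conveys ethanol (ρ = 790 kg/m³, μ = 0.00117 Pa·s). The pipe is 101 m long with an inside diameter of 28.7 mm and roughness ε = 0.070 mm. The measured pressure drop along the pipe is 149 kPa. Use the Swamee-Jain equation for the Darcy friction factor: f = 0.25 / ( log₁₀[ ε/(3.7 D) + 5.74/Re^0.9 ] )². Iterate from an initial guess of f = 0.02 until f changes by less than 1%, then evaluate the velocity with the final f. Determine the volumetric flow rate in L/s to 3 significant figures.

Rearranging Darcy-Weisbach: V = √(2·ΔP·D/(f·L·ρ)). With ε/D = 7e-05/0.0287 = 0.00244, iterate starting from f = 0.02:
  f = 0.02 → V = √(2·1.49e+05·0.0287/(0.02·101·790)) = 2.315 m/s; Re = ρVD/μ = 4.486e+04; f → 0.02804
  f = 0.02804 → V = 1.955 m/s; Re = 3.789e+04; f → 0.02851
  f = 0.02851 → V = 1.939 m/s; Re = 3.757e+04; f → 0.02854
Converged (Δf/f < 1%). With the final f = 0.02854: V = √(2·1.49e+05·0.0287/(0.02854·101·790)) = 1.938 m/s.
Q = V·A = 1.938·(π/4·0.0287²) = 0.001254 m³/s = 1.25 L/s.

Q ≈ 1.25 L/s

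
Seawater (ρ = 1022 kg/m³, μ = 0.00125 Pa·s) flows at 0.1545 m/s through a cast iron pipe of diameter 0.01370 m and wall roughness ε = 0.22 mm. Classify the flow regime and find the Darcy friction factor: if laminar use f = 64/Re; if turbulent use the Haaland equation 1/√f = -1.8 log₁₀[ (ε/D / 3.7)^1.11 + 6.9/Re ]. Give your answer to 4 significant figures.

Re = ρVD/μ = 1022·0.1545·0.0137/0.00125 = 1731.
Re < 2300 → laminar, so f = 64/Re = 0.03698 (roughness is irrelevant in laminar flow).

f ≈ 0.03698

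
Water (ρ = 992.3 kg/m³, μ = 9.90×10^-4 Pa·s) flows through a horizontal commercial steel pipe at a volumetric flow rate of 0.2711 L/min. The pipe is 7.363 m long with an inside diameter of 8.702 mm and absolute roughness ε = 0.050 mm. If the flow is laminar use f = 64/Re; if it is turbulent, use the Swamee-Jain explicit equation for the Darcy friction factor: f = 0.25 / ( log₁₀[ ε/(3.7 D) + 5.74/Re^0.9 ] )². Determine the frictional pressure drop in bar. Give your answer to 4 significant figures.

Q = 0.2711 L/min = 0.2711/60000 = 4.518e-06 m³/s.
Cross-sectional area A = πD²/4 = π(0.008702)²/4 = 5.947e-05 m²; mean velocity V = Q/A = 4.518e-06/5.947e-05 = 0.07597 m/s.
Reynolds number Re = ρVD/μ = 992.3 · 0.07597 · 0.008702 / 0.00099 = 662.6.
Re < 2300 → laminar flow, so f = 64/Re = 64/662.6 = 0.09658 (the turbulent correlation is not needed).
Darcy-Weisbach: ΔP = f(L/D)(ρV²/2) = 0.09658·(7.363/0.008702)·(992.3·0.07597²/2) = 0.09658·846.1·2.864 = 234 Pa.
ΔP = 234 Pa = 0.002340 bar.

ΔP ≈ 0.002340 bar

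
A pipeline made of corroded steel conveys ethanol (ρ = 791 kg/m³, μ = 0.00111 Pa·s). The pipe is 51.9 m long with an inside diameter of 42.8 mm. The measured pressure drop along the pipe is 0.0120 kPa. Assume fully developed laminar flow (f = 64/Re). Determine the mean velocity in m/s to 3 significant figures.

V ≈ 0.0119 m/s

For laminar flow, f = 64/Re with Re = ρVD/μ, so Darcy-Weisbach reduces to ΔP = 32μLV/D². Solving for V: V = ΔP·D²/(32μL) = 12·(0.0428)²/(32·0.00111·51.9) = 0.01192 m/s.
Check: Re = ρVD/μ = 791·0.01192·0.0428/0.00111 = 363.7 < 2300, so the laminar assumption holds.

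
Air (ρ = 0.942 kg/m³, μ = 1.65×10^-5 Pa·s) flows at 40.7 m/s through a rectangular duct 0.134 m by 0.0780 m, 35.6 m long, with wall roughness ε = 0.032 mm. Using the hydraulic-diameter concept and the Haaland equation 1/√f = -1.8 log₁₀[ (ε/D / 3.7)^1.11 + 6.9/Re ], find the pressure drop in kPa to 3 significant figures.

Hydraulic diameter D_h = 4A/P = 4·(0.134·0.078)/(2·(0.134+0.078)) = 0.04181/0.424 = 0.0986 m.
Re = ρVD_h/μ = 0.942·40.7·0.0986/1.65e-05 = 2.291e+05.
ε/D_h = 3.2e-05/0.0986 = 0.000325; Haaland gives 1/√f = -1.8 log₁₀[3.14e-05+3.01e-05] = 7.58, so f = 0.0174.
ΔP = f(L/D_h)(ρV²/2) = 0.0174·35.6/0.0986·780.2 = 4903 Pa.
ΔP = 4.90 kPa.

ΔP ≈ 4.90 kPa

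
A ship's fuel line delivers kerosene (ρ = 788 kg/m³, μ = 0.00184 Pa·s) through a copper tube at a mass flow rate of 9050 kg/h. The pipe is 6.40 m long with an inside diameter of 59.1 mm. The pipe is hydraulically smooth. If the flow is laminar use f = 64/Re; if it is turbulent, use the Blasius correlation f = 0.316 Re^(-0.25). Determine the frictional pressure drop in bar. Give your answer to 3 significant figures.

ΔP ≈ 0.0139 bar

ṁ = 9050 kg/h = 9050/3600 = 2.514 kg/s.
A = πD²/4 = π(0.0591)²/4 = 0.002743 m²; mean velocity V = ṁ/(ρA) = 2.514/(788 · 0.002743) = 1.163 m/s.
Reynolds number Re = ρVD/μ = 788 · 1.163 · 0.0591 / 0.00184 = 2.943e+04.
Re > 4000 → turbulent. Smooth-pipe (Blasius): f = 0.316 Re^(-0.25) = 0.316/(2.943e+04)^0.25 = 0.02413.
Darcy-Weisbach: ΔP = f(L/D)(ρV²/2) = 0.02413·(6.4/0.0591)·(788·1.163²/2) = 0.02413·108.3·532.9 = 1392 Pa.
ΔP = 1392 Pa = 0.0139 bar.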